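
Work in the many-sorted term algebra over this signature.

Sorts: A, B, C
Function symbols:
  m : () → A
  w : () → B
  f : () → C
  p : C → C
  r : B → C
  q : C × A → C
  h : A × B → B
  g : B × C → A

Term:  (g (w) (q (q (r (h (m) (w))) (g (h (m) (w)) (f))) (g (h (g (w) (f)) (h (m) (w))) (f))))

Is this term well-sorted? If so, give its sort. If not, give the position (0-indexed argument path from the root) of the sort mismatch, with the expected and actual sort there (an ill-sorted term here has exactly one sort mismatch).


well-sorted; sort = A

  (w) : B
          (m) : A
          (w) : B
        (h (m) (w)) : B
      (r (h (m) (w))) : C
          (m) : A
          (w) : B
        (h (m) (w)) : B
        (f) : C
      (g (h (m) (w)) (f)) : A
    (q (r (h (m) (w))) (g (h (m) (w)) (f))) : C
          (w) : B
          (f) : C
        (g (w) (f)) : A
          (m) : A
          (w) : B
        (h (m) (w)) : B
      (h (g (w) (f)) (h (m) (w))) : B
      (f) : C
    (g (h (g (w) (f)) (h (m) (w))) (f)) : A
  (q (q (r (h (m) (w))) (g (h (m) (w)) (f))) (g (h (g (w) (f)) (h (m) (w))) (f))) : C
(g (w) (q (q (r (h (m) (w))) (g (h (m) (w)) (f))) (g (h (g (w) (f)) (h (m) (w))) (f)))) : A


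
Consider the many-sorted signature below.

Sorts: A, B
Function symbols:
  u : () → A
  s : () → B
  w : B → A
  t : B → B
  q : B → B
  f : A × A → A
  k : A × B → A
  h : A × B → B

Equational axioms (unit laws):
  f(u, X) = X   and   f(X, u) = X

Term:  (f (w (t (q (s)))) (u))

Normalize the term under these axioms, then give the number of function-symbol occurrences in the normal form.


1. (f (w (t (q (s)))) (u))  →  (w (t (q (s))))
normal form: (w (t (q (s))))

size = 4


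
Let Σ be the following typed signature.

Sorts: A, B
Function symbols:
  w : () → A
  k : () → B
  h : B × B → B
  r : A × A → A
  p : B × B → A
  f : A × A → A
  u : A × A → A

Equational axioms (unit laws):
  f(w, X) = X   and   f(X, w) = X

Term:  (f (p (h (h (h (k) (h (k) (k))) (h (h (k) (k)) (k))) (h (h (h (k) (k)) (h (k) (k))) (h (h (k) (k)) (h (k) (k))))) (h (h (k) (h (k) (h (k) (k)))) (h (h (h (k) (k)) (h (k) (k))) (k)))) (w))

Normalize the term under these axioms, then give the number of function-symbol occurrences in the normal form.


1. (f (p (h (h (h (k) (h (k) (k))) (h (h (k) (k)) (k))) (h (h (h (k) (k)) (h (k) (k))) (h (h (k) (k)) (h (k) (k))))) (h (h (k) (h (k) (h (k) (k)))) (h (h (h (k) (k)) (h (k) (k))) (k)))) (w))  →  (p (h (h (h (k) (h (k) (k))) (h (h (k) (k)) (k))) (h (h (h (k) (k)) (h (k) (k))) (h (h (k) (k)) (h (k) (k))))) (h (h (k) (h (k) (h (k) (k)))) (h (h (h (k) (k)) (h (k) (k))) (k))))
normal form: (p (h (h (h (k) (h (k) (k))) (h (h (k) (k)) (k))) (h (h (h (k) (k)) (h (k) (k))) (h (h (k) (k)) (h (k) (k))))) (h (h (k) (h (k) (h (k) (k)))) (h (h (h (k) (k)) (h (k) (k))) (k))))

size = 45


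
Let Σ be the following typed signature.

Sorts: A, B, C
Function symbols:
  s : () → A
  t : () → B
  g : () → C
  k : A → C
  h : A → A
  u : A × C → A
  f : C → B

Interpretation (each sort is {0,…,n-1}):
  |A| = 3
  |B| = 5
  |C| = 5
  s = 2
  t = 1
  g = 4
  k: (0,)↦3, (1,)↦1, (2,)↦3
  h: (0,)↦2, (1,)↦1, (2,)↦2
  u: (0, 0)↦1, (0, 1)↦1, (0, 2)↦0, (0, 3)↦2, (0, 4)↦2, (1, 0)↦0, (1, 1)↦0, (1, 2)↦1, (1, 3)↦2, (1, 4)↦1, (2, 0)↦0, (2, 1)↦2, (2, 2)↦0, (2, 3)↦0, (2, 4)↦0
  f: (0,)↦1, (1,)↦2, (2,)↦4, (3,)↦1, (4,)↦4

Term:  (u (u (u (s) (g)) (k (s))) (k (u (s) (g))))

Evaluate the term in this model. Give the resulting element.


value = 0

  s = 2
  g = 4
  (u (s) (g)) = u(2, 4) = 0
  s = 2
  (k (s)) = k(2,) = 3
  (u (u (s) (g)) (k (s))) = u(0, 3) = 2
  s = 2
  g = 4
  (u (s) (g)) = u(2, 4) = 0
  (k (u (s) (g))) = k(0,) = 3
  (u (u (u (s) (g)) (k (s))) (k (u (s) (g)))) = u(2, 3) = 0


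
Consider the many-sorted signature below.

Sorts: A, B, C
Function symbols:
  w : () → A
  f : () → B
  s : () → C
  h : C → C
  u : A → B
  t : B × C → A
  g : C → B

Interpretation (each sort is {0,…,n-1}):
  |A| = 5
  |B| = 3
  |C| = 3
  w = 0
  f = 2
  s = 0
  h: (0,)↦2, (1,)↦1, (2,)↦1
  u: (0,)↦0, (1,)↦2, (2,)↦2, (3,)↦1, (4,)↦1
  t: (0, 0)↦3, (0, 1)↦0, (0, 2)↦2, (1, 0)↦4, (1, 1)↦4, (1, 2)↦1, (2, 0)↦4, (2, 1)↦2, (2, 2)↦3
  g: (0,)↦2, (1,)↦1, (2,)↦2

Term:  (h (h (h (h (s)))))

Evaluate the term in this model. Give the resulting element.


value = 1

  s = 0
  (h (s)) = h(0,) = 2
  (h (h (s))) = h(2,) = 1
  (h (h (h (s)))) = h(1,) = 1
  (h (h (h (h (s))))) = h(1,) = 1


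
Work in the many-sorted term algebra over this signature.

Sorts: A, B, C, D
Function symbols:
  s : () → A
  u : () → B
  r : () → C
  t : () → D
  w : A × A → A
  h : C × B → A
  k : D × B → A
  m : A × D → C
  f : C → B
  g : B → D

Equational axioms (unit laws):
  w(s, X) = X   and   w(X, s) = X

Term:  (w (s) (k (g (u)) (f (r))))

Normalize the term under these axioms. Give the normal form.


normal form = (k (g (u)) (f (r)))

1. (w (s) (k (g (u)) (f (r))))  →  (k (g (u)) (f (r)))


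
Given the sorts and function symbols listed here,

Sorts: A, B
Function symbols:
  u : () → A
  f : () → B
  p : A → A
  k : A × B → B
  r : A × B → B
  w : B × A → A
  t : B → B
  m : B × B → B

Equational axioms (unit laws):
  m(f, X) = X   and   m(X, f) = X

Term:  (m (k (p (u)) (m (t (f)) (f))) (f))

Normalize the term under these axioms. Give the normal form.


normal form = (k (p (u)) (t (f)))

1. (m (k (p (u)) (m (t (f)) (f))) (f))  →  (k (p (u)) (m (t (f)) (f)))
2. (k (p (u)) (m (t (f)) (f)))  →  (k (p (u)) (t (f)))


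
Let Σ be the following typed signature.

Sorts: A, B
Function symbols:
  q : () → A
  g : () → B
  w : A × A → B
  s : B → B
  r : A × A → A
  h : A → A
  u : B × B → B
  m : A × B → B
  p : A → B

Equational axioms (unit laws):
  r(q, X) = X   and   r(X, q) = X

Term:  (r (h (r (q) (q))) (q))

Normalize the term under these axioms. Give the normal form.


1. (r (h (r (q) (q))) (q))  →  (h (r (q) (q)))
2. (h (r (q) (q)))  →  (h (q))

normal form = (h (q))


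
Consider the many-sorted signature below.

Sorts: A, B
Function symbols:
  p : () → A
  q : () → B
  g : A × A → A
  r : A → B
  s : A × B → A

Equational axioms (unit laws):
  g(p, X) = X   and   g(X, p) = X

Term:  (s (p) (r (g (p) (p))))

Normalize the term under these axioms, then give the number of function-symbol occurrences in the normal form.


size = 4

1. (s (p) (r (g (p) (p))))  →  (s (p) (r (p)))
normal form: (s (p) (r (p)))


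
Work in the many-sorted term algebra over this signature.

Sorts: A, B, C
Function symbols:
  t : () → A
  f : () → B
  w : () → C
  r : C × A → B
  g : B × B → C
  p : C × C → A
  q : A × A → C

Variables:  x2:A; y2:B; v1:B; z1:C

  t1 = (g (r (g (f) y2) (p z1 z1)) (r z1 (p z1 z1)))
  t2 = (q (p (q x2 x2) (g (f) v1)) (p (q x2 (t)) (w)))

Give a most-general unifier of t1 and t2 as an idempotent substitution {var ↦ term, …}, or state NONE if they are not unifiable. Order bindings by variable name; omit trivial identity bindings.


NONE (not unifiable)

head clash or occurs-check failure — not unifiable


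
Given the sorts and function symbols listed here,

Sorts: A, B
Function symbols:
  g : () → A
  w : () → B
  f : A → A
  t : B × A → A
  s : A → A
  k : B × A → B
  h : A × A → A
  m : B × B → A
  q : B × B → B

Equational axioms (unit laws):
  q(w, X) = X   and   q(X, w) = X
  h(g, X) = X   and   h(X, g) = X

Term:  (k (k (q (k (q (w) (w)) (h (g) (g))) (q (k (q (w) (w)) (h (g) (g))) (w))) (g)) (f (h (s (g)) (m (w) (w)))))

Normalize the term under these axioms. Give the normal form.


1. (k (k (q (k (q (w) (w)) (h (g) (g))) (q (k (q (w) (w)) (h (g) (g))) (w))) (g)) (f (h (s (g)) (m (w) (w)))))  →  (k (k (q (k (w) (h (g) (g))) (q (k (q (w) (w)) (h (g) (g))) (w))) (g)) (f (h (s (g)) (m (w) (w)))))
2. (k (k (q (k (w) (h (g) (g))) (q (k (q (w) (w)) (h (g) (g))) (w))) (g)) (f (h (s (g)) (m (w) (w)))))  →  (k (k (q (k (w) (g)) (q (k (q (w) (w)) (h (g) (g))) (w))) (g)) (f (h (s (g)) (m (w) (w)))))
3. (k (k (q (k (w) (g)) (q (k (q (w) (w)) (h (g) (g))) (w))) (g)) (f (h (s (g)) (m (w) (w)))))  →  (k (k (q (k (w) (g)) (k (q (w) (w)) (h (g) (g)))) (g)) (f (h (s (g)) (m (w) (w)))))
4. (k (k (q (k (w) (g)) (k (q (w) (w)) (h (g) (g)))) (g)) (f (h (s (g)) (m (w) (w)))))  →  (k (k (q (k (w) (g)) (k (w) (h (g) (g)))) (g)) (f (h (s (g)) (m (w) (w)))))
5. (k (k (q (k (w) (g)) (k (w) (h (g) (g)))) (g)) (f (h (s (g)) (m (w) (w)))))  →  (k (k (q (k (w) (g)) (k (w) (g))) (g)) (f (h (s (g)) (m (w) (w)))))

normal form = (k (k (q (k (w) (g)) (k (w) (g))) (g)) (f (h (s (g)) (m (w) (w)))))


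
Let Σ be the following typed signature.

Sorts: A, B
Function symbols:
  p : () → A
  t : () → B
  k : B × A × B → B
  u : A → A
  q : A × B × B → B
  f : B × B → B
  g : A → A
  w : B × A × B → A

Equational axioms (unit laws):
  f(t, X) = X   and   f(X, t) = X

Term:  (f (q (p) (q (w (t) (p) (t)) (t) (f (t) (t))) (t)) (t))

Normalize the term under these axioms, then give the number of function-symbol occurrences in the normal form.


size = 10

1. (f (q (p) (q (w (t) (p) (t)) (t) (f (t) (t))) (t)) (t))  →  (q (p) (q (w (t) (p) (t)) (t) (f (t) (t))) (t))
2. (q (p) (q (w (t) (p) (t)) (t) (f (t) (t))) (t))  →  (q (p) (q (w (t) (p) (t)) (t) (t)) (t))
normal form: (q (p) (q (w (t) (p) (t)) (t) (t)) (t))


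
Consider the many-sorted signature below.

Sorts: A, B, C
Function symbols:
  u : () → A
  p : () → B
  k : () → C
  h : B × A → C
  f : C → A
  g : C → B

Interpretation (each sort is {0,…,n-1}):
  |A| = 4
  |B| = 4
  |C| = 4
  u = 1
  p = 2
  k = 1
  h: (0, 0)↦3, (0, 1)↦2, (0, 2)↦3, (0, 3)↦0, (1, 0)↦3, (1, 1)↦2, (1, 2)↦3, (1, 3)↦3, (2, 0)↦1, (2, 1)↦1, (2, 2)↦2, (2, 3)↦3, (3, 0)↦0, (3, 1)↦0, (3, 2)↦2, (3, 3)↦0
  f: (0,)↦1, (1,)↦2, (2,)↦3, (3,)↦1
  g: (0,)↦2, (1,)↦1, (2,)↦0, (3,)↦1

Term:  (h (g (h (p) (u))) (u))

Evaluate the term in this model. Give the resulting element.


  p = 2
  u = 1
  (h (p) (u)) = h(2, 1) = 1
  (g (h (p) (u))) = g(1,) = 1
  u = 1
  (h (g (h (p) (u))) (u)) = h(1, 1) = 2

value = 2


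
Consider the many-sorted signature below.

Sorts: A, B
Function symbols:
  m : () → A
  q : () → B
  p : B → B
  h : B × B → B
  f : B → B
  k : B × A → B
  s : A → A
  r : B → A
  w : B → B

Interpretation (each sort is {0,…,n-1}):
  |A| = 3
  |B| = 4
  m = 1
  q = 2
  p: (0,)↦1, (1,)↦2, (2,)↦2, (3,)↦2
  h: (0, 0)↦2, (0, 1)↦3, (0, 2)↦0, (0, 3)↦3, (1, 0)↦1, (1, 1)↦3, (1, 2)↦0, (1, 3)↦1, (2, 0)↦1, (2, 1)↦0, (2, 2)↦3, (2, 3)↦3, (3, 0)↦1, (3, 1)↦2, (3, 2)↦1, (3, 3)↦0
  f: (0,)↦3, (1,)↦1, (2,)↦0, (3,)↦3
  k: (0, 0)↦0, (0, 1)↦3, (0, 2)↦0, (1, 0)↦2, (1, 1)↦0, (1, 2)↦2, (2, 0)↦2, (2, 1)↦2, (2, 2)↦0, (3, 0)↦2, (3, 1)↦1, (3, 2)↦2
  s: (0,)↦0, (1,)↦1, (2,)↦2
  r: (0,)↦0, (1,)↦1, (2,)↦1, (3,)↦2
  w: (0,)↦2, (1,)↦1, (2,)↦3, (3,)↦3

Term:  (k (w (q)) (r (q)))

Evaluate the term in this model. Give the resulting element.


  q = 2
  (w (q)) = w(2,) = 3
  q = 2
  (r (q)) = r(2,) = 1
  (k (w (q)) (r (q))) = k(3, 1) = 1

value = 1


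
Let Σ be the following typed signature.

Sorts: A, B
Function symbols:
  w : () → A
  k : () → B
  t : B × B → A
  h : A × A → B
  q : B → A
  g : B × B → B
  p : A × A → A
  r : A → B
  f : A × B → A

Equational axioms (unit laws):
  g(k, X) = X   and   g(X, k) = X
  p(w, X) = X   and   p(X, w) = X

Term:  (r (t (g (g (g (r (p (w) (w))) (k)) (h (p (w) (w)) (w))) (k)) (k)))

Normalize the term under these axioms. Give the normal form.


1. (r (t (g (g (g (r (p (w) (w))) (k)) (h (p (w) (w)) (w))) (k)) (k)))  →  (r (t (g (g (r (p (w) (w))) (k)) (h (p (w) (w)) (w))) (k)))
2. (r (t (g (g (r (p (w) (w))) (k)) (h (p (w) (w)) (w))) (k)))  →  (r (t (g (r (p (w) (w))) (h (p (w) (w)) (w))) (k)))
3. (r (t (g (r (p (w) (w))) (h (p (w) (w)) (w))) (k)))  →  (r (t (g (r (w)) (h (p (w) (w)) (w))) (k)))
4. (r (t (g (r (w)) (h (p (w) (w)) (w))) (k)))  →  (r (t (g (r (w)) (h (w) (w))) (k)))

normal form = (r (t (g (r (w)) (h (w) (w))) (k)))


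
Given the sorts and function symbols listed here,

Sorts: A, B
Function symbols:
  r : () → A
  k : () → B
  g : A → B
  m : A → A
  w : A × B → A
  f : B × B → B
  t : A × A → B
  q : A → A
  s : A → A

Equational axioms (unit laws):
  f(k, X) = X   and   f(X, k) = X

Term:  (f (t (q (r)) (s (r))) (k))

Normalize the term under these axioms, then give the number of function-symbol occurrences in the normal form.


size = 5

1. (f (t (q (r)) (s (r))) (k))  →  (t (q (r)) (s (r)))
normal form: (t (q (r)) (s (r)))


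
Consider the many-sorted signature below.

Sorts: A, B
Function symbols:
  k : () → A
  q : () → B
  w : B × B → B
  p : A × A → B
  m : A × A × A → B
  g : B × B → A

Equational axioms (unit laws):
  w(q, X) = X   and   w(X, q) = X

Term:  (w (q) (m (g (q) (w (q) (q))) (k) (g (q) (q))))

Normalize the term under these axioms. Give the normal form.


normal form = (m (g (q) (q)) (k) (g (q) (q)))

1. (w (q) (m (g (q) (w (q) (q))) (k) (g (q) (q))))  →  (m (g (q) (w (q) (q))) (k) (g (q) (q)))
2. (m (g (q) (w (q) (q))) (k) (g (q) (q)))  →  (m (g (q) (q)) (k) (g (q) (q)))


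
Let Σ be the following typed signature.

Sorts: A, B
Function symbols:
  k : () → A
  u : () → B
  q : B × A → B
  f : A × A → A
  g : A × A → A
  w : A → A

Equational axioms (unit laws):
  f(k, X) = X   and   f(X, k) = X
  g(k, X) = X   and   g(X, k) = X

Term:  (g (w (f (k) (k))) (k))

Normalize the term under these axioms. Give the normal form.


normal form = (w (k))

1. (g (w (f (k) (k))) (k))  →  (w (f (k) (k)))
2. (w (f (k) (k)))  →  (w (k))


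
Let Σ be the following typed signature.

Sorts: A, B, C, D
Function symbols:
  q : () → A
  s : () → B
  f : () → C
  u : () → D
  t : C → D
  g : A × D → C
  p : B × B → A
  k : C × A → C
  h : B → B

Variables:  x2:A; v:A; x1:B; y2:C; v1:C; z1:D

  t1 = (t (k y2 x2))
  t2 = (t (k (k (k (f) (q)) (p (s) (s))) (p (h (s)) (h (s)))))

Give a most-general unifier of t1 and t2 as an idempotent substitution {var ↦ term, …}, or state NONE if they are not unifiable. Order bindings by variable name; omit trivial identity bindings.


{x2 ↦ (p (h (s)) (h (s))), y2 ↦ (k (k (f) (q)) (p (s) (s)))}


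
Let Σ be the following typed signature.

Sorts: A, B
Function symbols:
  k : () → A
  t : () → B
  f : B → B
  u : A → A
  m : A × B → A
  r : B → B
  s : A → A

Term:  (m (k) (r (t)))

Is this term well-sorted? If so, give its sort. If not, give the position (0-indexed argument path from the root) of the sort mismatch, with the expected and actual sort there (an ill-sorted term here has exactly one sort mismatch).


well-sorted; sort = A

  (k) : A
    (t) : B
  (r (t)) : B
(m (k) (r (t))) : A


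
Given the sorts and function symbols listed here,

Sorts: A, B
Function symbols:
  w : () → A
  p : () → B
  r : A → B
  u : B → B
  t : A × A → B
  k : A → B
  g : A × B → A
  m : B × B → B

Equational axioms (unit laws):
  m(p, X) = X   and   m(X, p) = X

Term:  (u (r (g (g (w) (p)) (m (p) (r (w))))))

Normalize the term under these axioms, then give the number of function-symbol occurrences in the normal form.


size = 8

1. (u (r (g (g (w) (p)) (m (p) (r (w))))))  →  (u (r (g (g (w) (p)) (r (w)))))
normal form: (u (r (g (g (w) (p)) (r (w)))))


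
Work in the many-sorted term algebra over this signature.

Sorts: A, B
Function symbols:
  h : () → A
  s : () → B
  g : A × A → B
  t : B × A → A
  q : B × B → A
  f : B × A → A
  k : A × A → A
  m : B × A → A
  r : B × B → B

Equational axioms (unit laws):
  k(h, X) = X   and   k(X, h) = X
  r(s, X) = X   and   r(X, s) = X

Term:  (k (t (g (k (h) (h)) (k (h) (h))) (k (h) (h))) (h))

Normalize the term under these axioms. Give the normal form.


1. (k (t (g (k (h) (h)) (k (h) (h))) (k (h) (h))) (h))  →  (t (g (k (h) (h)) (k (h) (h))) (k (h) (h)))
2. (t (g (k (h) (h)) (k (h) (h))) (k (h) (h)))  →  (t (g (h) (k (h) (h))) (k (h) (h)))
3. (t (g (h) (k (h) (h))) (k (h) (h)))  →  (t (g (h) (h)) (k (h) (h)))
4. (t (g (h) (h)) (k (h) (h)))  →  (t (g (h) (h)) (h))

normal form = (t (g (h) (h)) (h))


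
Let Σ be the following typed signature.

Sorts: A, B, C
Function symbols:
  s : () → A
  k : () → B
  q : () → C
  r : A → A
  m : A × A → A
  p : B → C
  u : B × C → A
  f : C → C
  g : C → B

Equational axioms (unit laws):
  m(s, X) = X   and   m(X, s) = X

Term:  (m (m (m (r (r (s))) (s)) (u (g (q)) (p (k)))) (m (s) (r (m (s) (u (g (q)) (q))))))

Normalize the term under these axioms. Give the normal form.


normal form = (m (m (r (r (s))) (u (g (q)) (p (k)))) (r (u (g (q)) (q))))

1. (m (m (m (r (r (s))) (s)) (u (g (q)) (p (k)))) (m (s) (r (m (s) (u (g (q)) (q))))))  →  (m (m (r (r (s))) (u (g (q)) (p (k)))) (m (s) (r (m (s) (u (g (q)) (q))))))
2. (m (m (r (r (s))) (u (g (q)) (p (k)))) (m (s) (r (m (s) (u (g (q)) (q))))))  →  (m (m (r (r (s))) (u (g (q)) (p (k)))) (r (m (s) (u (g (q)) (q)))))
3. (m (m (r (r (s))) (u (g (q)) (p (k)))) (r (m (s) (u (g (q)) (q)))))  →  (m (m (r (r (s))) (u (g (q)) (p (k)))) (r (u (g (q)) (q))))


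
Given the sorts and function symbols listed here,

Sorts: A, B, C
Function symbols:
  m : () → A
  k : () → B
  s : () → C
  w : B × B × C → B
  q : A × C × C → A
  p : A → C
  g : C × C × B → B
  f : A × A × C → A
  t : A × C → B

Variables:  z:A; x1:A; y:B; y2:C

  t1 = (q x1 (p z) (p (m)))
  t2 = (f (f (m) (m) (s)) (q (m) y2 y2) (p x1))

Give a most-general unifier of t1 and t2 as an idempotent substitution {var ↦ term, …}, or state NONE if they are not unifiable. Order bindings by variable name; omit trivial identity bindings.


NONE (not unifiable)

head clash or occurs-check failure — not unifiable


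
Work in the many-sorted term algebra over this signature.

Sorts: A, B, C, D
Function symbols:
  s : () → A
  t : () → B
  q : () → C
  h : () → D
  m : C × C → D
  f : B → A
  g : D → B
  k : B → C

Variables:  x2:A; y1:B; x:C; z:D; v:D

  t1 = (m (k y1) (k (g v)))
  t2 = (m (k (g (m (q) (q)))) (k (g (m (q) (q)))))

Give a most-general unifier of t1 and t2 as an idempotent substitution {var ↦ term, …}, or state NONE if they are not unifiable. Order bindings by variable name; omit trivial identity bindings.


{v ↦ (m (q) (q)), y1 ↦ (g (m (q) (q)))}


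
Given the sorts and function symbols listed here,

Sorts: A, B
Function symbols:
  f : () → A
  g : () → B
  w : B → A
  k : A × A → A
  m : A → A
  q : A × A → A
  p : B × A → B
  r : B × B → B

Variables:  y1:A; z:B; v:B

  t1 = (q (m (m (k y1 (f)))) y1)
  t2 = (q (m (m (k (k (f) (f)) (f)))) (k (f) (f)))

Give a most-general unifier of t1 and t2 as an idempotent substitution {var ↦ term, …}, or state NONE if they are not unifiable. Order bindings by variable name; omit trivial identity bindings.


{y1 ↦ (k (f) (f))}


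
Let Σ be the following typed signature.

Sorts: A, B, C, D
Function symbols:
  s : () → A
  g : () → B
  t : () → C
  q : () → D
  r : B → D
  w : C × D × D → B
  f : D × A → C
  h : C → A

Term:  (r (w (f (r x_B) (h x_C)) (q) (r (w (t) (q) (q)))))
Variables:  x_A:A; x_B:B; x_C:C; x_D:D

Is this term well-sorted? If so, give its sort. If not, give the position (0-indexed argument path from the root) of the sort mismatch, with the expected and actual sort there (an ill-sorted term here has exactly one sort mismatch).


        x_B : B
      (r x_B) : D
        x_C : C
      (h x_C) : A
    (f (r x_B) (h x_C)) : C
    (q) : D
        (t) : C
        (q) : D
        (q) : D
      (w (t) (q) (q)) : B
    (r (w (t) (q) (q))) : D
  (w (f (r x_B) (h x_C)) (q) (r (w (t) (q) (q)))) : B
(r (w (f (r x_B) (h x_C)) (q) (r (w (t) (q) (q))))) : D

well-sorted; sort = D


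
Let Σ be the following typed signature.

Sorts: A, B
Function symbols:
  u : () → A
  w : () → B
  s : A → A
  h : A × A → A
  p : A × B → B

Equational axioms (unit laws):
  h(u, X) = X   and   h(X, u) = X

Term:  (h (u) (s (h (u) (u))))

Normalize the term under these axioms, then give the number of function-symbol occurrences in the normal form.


1. (h (u) (s (h (u) (u))))  →  (s (h (u) (u)))
2. (s (h (u) (u)))  →  (s (u))
normal form: (s (u))

size = 2


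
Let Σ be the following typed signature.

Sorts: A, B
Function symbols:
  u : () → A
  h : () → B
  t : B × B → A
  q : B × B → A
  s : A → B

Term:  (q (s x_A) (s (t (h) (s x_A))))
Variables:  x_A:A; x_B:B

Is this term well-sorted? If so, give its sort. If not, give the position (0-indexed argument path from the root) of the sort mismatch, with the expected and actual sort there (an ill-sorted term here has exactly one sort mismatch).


    x_A : A
  (s x_A) : B
      (h) : B
        x_A : A
      (s x_A) : B
    (t (h) (s x_A)) : A
  (s (t (h) (s x_A))) : B
(q (s x_A) (s (t (h) (s x_A)))) : A

well-sorted; sort = A


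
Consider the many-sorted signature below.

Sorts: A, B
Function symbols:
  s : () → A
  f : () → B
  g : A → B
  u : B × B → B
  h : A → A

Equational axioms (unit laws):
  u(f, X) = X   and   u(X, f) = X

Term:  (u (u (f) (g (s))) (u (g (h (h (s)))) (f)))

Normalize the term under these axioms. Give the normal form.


normal form = (u (g (s)) (g (h (h (s)))))

1. (u (u (f) (g (s))) (u (g (h (h (s)))) (f)))  →  (u (g (s)) (u (g (h (h (s)))) (f)))
2. (u (g (s)) (u (g (h (h (s)))) (f)))  →  (u (g (s)) (g (h (h (s)))))


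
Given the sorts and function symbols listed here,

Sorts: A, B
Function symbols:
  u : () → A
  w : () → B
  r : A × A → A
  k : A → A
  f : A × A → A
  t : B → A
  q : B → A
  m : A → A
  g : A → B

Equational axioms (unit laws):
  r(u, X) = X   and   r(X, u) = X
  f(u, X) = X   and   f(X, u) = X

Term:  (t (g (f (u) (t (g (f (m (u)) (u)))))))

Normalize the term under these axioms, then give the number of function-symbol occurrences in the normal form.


1. (t (g (f (u) (t (g (f (m (u)) (u)))))))  →  (t (g (t (g (f (m (u)) (u))))))
2. (t (g (t (g (f (m (u)) (u))))))  →  (t (g (t (g (m (u))))))
normal form: (t (g (t (g (m (u))))))

size = 6


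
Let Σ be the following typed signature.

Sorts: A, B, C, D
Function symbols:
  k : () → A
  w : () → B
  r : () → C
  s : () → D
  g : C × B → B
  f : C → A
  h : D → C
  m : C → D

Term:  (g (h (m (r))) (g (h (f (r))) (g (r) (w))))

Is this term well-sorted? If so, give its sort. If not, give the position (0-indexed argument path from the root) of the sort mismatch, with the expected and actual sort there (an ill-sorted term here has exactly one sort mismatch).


      (r) : C
    (m (r)) : D
  (h (m (r))) : C
        (r) : C
      (f (r)) : A
    (h (f (r))) : ✗ arg 0 at [1, 0, 0] has sort A, expected D
      (r) : C
      (w) : B
    (g (r) (w)) : B

ill-sorted at position [1, 0, 0]: expected D, got A


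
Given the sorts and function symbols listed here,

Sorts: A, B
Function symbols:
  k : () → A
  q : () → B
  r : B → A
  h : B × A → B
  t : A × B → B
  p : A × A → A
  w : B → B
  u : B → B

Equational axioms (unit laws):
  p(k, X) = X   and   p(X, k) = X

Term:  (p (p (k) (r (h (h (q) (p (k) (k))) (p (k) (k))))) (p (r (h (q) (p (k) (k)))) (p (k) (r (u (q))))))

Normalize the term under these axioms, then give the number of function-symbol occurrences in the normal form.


size = 15

1. (p (p (k) (r (h (h (q) (p (k) (k))) (p (k) (k))))) (p (r (h (q) (p (k) (k)))) (p (k) (r (u (q))))))  →  (p (r (h (h (q) (p (k) (k))) (p (k) (k)))) (p (r (h (q) (p (k) (k)))) (p (k) (r (u (q))))))
2. (p (r (h (h (q) (p (k) (k))) (p (k) (k)))) (p (r (h (q) (p (k) (k)))) (p (k) (r (u (q))))))  →  (p (r (h (h (q) (k)) (p (k) (k)))) (p (r (h (q) (p (k) (k)))) (p (k) (r (u (q))))))
3. (p (r (h (h (q) (k)) (p (k) (k)))) (p (r (h (q) (p (k) (k)))) (p (k) (r (u (q))))))  →  (p (r (h (h (q) (k)) (k))) (p (r (h (q) (p (k) (k)))) (p (k) (r (u (q))))))
4. (p (r (h (h (q) (k)) (k))) (p (r (h (q) (p (k) (k)))) (p (k) (r (u (q))))))  →  (p (r (h (h (q) (k)) (k))) (p (r (h (q) (k))) (p (k) (r (u (q))))))
5. (p (r (h (h (q) (k)) (k))) (p (r (h (q) (k))) (p (k) (r (u (q))))))  →  (p (r (h (h (q) (k)) (k))) (p (r (h (q) (k))) (r (u (q)))))
normal form: (p (r (h (h (q) (k)) (k))) (p (r (h (q) (k))) (r (u (q)))))


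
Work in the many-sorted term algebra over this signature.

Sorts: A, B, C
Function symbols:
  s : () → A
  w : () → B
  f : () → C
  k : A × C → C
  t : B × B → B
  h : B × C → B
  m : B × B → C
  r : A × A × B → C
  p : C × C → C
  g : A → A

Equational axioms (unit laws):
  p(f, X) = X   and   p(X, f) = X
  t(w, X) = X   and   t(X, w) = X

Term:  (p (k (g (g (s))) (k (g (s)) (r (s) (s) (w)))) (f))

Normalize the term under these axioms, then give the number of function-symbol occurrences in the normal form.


size = 11

1. (p (k (g (g (s))) (k (g (s)) (r (s) (s) (w)))) (f))  →  (k (g (g (s))) (k (g (s)) (r (s) (s) (w))))
normal form: (k (g (g (s))) (k (g (s)) (r (s) (s) (w))))


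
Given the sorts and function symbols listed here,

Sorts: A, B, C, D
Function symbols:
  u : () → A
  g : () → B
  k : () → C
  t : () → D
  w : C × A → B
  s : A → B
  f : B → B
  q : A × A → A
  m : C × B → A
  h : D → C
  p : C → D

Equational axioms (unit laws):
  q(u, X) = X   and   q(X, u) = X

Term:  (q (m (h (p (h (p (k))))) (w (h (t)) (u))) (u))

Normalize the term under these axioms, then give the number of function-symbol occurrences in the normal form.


size = 10

1. (q (m (h (p (h (p (k))))) (w (h (t)) (u))) (u))  →  (m (h (p (h (p (k))))) (w (h (t)) (u)))
normal form: (m (h (p (h (p (k))))) (w (h (t)) (u)))


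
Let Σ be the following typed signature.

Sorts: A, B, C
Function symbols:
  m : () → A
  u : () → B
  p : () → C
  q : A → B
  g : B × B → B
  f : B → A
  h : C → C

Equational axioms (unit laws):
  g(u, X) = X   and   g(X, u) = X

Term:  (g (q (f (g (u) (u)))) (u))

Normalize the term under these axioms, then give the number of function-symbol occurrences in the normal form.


1. (g (q (f (g (u) (u)))) (u))  →  (q (f (g (u) (u))))
2. (q (f (g (u) (u))))  →  (q (f (u)))
normal form: (q (f (u)))

size = 3


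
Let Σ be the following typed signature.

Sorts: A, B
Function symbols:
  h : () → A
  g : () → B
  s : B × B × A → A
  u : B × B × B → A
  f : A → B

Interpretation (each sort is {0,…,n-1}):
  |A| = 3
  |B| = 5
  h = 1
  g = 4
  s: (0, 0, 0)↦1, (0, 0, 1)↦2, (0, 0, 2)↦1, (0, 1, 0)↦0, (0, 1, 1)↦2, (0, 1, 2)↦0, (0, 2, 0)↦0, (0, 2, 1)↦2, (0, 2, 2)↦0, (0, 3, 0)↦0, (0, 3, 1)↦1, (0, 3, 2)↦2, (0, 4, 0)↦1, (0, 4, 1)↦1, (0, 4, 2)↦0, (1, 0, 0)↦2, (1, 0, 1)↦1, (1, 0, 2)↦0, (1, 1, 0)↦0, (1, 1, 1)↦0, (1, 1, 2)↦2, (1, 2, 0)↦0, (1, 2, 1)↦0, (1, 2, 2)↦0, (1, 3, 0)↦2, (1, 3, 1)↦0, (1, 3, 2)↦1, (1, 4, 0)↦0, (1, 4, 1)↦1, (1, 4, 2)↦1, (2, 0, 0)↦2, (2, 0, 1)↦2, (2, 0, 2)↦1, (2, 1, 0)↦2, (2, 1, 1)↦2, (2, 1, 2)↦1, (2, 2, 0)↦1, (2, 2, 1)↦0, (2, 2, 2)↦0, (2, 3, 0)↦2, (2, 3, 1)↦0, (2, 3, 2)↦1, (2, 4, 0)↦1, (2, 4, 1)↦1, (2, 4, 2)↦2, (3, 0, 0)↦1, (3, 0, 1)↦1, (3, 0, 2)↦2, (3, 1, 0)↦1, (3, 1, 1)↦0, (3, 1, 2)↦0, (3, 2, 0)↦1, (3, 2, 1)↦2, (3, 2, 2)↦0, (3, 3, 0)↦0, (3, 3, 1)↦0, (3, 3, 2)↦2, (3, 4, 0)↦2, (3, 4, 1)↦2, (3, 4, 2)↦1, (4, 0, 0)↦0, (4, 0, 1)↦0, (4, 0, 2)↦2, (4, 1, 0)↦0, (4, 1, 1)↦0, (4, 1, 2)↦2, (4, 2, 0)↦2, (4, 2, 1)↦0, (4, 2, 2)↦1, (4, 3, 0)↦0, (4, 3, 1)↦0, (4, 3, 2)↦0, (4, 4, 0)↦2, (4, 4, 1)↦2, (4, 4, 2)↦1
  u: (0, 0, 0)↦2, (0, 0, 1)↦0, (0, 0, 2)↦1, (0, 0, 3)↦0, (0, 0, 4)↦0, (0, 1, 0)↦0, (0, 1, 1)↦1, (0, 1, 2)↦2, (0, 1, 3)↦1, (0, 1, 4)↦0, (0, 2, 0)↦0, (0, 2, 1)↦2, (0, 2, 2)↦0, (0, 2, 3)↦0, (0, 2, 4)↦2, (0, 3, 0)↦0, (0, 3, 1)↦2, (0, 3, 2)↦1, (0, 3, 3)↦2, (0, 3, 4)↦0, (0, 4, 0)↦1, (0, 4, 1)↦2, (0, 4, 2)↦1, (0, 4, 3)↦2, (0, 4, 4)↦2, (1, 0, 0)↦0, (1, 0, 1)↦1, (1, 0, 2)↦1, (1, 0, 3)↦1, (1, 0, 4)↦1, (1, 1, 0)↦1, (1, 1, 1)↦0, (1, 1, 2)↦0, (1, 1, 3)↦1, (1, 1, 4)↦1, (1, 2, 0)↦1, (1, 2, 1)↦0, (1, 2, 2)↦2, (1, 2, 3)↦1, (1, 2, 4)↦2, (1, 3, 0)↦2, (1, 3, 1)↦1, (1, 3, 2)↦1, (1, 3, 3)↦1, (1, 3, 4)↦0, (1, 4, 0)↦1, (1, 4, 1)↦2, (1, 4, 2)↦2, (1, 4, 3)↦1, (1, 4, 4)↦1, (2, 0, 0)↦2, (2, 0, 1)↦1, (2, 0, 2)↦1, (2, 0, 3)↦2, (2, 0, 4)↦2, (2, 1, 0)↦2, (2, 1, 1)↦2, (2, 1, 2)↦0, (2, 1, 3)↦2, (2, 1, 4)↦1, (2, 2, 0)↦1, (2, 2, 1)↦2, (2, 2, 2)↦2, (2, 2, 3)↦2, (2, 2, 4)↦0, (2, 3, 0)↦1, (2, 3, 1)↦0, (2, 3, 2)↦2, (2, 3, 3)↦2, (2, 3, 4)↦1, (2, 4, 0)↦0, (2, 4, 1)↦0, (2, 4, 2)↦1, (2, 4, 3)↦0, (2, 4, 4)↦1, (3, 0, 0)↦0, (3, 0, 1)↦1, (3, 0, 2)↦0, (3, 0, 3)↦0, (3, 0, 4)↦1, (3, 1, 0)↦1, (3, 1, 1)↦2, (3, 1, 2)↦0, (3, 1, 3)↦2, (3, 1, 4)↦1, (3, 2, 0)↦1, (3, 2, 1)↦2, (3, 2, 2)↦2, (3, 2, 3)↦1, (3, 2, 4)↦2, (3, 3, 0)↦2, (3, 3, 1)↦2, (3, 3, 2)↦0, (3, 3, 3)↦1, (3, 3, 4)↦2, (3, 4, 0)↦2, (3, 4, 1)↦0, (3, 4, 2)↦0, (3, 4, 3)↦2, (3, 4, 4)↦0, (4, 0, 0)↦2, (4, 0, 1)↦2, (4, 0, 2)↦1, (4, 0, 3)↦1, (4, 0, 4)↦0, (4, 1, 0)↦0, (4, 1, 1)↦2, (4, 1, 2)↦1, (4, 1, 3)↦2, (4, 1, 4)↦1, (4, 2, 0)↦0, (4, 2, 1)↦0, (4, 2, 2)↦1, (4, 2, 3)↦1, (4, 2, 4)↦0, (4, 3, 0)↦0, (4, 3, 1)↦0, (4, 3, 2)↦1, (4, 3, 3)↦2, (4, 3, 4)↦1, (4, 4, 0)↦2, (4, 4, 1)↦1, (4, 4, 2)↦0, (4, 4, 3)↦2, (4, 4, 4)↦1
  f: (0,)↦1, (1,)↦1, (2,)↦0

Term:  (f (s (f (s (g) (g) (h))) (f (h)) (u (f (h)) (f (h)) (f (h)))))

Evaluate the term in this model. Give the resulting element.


  g = 4
  g = 4
  h = 1
  (s (g) (g) (h)) = s(4, 4, 1) = 2
  (f (s (g) (g) (h))) = f(2,) = 0
  h = 1
  (f (h)) = f(1,) = 1
  h = 1
  (f (h)) = f(1,) = 1
  h = 1
  (f (h)) = f(1,) = 1
  h = 1
  (f (h)) = f(1,) = 1
  (u (f (h)) (f (h)) (f (h))) = u(1, 1, 1) = 0
  (s (f (s (g) (g) (h))) (f (h)) (u (f (h)) (f (h)) (f (h)))) = s(0, 1, 0) = 0
  (f (s (f (s (g) (g) (h))) (f (h)) (u (f (h)) (f (h)) (f (h))))) = f(0,) = 1

value = 1


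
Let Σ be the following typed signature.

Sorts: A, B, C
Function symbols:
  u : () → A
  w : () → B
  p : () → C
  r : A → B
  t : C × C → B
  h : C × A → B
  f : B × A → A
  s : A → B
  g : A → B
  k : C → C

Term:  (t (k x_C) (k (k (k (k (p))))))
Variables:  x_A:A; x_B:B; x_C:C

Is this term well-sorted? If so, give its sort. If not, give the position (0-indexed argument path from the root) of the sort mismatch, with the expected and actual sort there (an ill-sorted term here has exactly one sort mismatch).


    x_C : C
  (k x_C) : C
          (p) : C
        (k (p)) : C
      (k (k (p))) : C
    (k (k (k (p)))) : C
  (k (k (k (k (p))))) : C
(t (k x_C) (k (k (k (k (p)))))) : B

well-sorted; sort = B


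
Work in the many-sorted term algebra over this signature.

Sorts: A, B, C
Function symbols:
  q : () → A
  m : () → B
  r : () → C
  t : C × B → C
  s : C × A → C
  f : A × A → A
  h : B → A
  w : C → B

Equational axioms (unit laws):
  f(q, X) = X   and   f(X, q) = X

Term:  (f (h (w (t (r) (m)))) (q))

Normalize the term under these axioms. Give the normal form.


normal form = (h (w (t (r) (m))))

1. (f (h (w (t (r) (m)))) (q))  →  (h (w (t (r) (m))))


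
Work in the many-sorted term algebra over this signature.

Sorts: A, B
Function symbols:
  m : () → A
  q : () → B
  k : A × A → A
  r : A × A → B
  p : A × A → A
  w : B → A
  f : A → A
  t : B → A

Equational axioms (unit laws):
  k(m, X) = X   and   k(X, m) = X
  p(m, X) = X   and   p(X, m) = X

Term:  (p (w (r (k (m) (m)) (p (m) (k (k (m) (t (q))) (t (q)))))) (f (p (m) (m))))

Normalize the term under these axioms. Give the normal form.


normal form = (p (w (r (m) (k (t (q)) (t (q))))) (f (m)))

1. (p (w (r (k (m) (m)) (p (m) (k (k (m) (t (q))) (t (q)))))) (f (p (m) (m))))  →  (p (w (r (m) (p (m) (k (k (m) (t (q))) (t (q)))))) (f (p (m) (m))))
2. (p (w (r (m) (p (m) (k (k (m) (t (q))) (t (q)))))) (f (p (m) (m))))  →  (p (w (r (m) (k (k (m) (t (q))) (t (q))))) (f (p (m) (m))))
3. (p (w (r (m) (k (k (m) (t (q))) (t (q))))) (f (p (m) (m))))  →  (p (w (r (m) (k (t (q)) (t (q))))) (f (p (m) (m))))
4. (p (w (r (m) (k (t (q)) (t (q))))) (f (p (m) (m))))  →  (p (w (r (m) (k (t (q)) (t (q))))) (f (m)))


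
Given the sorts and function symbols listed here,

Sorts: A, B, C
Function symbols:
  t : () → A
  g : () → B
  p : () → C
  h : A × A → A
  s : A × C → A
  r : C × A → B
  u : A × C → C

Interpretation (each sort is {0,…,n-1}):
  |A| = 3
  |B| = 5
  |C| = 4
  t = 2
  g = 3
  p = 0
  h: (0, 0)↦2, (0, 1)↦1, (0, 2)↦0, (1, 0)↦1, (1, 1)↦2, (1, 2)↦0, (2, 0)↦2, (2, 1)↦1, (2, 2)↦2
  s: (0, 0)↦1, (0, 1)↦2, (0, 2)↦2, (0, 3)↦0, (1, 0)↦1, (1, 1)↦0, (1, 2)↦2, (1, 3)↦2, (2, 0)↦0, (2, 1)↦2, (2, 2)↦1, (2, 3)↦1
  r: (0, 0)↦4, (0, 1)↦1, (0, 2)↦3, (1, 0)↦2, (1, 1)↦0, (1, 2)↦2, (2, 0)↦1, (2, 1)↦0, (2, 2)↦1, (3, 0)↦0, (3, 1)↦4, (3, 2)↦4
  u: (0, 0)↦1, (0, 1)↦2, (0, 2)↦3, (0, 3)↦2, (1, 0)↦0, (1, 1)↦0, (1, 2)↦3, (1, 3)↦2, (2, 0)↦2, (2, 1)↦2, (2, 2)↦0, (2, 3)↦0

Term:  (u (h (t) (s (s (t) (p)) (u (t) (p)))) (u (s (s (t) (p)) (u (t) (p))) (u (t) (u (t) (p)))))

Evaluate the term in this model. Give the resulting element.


  t = 2
  t = 2
  p = 0
  (s (t) (p)) = s(2, 0) = 0
  t = 2
  p = 0
  (u (t) (p)) = u(2, 0) = 2
  (s (s (t) (p)) (u (t) (p))) = s(0, 2) = 2
  (h (t) (s (s (t) (p)) (u (t) (p)))) = h(2, 2) = 2
  t = 2
  p = 0
  (s (t) (p)) = s(2, 0) = 0
  t = 2
  p = 0
  (u (t) (p)) = u(2, 0) = 2
  (s (s (t) (p)) (u (t) (p))) = s(0, 2) = 2
  t = 2
  t = 2
  p = 0
  (u (t) (p)) = u(2, 0) = 2
  (u (t) (u (t) (p))) = u(2, 2) = 0
  (u (s (s (t) (p)) (u (t) (p))) (u (t) (u (t) (p)))) = u(2, 0) = 2
  (u (h (t) (s (s (t) (p)) (u (t) (p)))) (u (s (s (t) (p)) (u (t) (p))) (u (t) (u (t) (p))))) = u(2, 2) = 0

value = 0


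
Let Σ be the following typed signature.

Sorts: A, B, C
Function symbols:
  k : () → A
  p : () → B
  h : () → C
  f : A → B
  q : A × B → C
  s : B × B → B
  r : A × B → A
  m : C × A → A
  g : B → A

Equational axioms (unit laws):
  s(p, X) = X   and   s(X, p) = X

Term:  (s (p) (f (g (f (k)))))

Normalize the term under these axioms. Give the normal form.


normal form = (f (g (f (k))))

1. (s (p) (f (g (f (k)))))  →  (f (g (f (k))))


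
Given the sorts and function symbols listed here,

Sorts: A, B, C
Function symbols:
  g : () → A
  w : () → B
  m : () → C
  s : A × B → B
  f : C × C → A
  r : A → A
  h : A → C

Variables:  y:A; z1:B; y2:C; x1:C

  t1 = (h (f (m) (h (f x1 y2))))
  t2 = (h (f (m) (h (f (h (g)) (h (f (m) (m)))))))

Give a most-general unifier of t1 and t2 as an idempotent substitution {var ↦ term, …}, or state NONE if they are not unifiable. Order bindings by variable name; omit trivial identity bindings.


{x1 ↦ (h (g)), y2 ↦ (h (f (m) (m)))}


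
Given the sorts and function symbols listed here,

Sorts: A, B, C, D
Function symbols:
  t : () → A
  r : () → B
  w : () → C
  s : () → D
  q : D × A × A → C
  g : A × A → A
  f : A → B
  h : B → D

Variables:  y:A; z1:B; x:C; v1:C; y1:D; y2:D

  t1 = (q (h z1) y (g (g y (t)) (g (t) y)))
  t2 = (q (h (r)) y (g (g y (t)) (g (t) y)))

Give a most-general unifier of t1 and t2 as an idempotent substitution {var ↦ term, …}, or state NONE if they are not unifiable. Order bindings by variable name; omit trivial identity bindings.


{z1 ↦ (r)}


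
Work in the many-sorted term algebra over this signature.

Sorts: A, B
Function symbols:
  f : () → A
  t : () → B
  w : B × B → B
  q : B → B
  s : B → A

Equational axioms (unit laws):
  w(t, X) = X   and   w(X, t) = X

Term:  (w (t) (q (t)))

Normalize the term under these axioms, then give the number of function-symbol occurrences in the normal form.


size = 2

1. (w (t) (q (t)))  →  (q (t))
normal form: (q (t))


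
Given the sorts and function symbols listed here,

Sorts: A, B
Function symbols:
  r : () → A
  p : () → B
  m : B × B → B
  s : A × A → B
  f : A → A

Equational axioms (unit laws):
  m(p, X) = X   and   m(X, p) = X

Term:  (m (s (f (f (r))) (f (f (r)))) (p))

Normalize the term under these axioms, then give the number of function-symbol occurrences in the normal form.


size = 7

1. (m (s (f (f (r))) (f (f (r)))) (p))  →  (s (f (f (r))) (f (f (r))))
normal form: (s (f (f (r))) (f (f (r))))


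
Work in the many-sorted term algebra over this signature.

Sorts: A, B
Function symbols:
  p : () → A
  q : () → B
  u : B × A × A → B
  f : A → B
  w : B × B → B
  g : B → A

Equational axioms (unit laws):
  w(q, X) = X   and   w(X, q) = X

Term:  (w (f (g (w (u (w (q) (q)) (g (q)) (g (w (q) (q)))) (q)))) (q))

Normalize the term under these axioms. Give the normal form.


normal form = (f (g (u (q) (g (q)) (g (q)))))

1. (w (f (g (w (u (w (q) (q)) (g (q)) (g (w (q) (q)))) (q)))) (q))  →  (f (g (w (u (w (q) (q)) (g (q)) (g (w (q) (q)))) (q))))
2. (f (g (w (u (w (q) (q)) (g (q)) (g (w (q) (q)))) (q))))  →  (f (g (u (w (q) (q)) (g (q)) (g (w (q) (q))))))
3. (f (g (u (w (q) (q)) (g (q)) (g (w (q) (q))))))  →  (f (g (u (q) (g (q)) (g (w (q) (q))))))
4. (f (g (u (q) (g (q)) (g (w (q) (q))))))  →  (f (g (u (q) (g (q)) (g (q)))))


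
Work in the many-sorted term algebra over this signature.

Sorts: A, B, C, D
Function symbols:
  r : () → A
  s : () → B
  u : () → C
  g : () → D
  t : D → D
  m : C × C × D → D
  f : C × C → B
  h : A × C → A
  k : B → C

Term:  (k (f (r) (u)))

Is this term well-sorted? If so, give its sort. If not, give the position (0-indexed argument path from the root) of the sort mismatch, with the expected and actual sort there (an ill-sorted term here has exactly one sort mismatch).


ill-sorted at position [0, 0]: expected C, got A

    (r) : A
    (u) : C
  (f (r) (u)) : ✗ arg 0 at [0, 0] has sort A, expected C


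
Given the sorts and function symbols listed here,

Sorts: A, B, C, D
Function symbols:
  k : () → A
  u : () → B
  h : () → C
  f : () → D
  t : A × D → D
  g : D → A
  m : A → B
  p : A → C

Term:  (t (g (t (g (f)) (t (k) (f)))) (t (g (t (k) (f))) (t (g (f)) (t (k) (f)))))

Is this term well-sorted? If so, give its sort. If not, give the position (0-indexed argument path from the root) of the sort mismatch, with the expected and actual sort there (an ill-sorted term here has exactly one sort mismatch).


well-sorted; sort = D

        (f) : D
      (g (f)) : A
        (k) : A
        (f) : D
      (t (k) (f)) : D
    (t (g (f)) (t (k) (f))) : D
  (g (t (g (f)) (t (k) (f)))) : A
        (k) : A
        (f) : D
      (t (k) (f)) : D
    (g (t (k) (f))) : A
        (f) : D
      (g (f)) : A
        (k) : A
        (f) : D
      (t (k) (f)) : D
    (t (g (f)) (t (k) (f))) : D
  (t (g (t (k) (f))) (t (g (f)) (t (k) (f)))) : D
(t (g (t (g (f)) (t (k) (f)))) (t (g (t (k) (f))) (t (g (f)) (t (k) (f))))) : D


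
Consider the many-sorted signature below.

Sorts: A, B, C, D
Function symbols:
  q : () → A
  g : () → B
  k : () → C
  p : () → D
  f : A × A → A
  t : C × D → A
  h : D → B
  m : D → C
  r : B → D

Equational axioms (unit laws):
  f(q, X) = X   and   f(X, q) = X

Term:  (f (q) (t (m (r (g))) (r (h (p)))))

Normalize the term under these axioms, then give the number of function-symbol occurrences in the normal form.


size = 7

1. (f (q) (t (m (r (g))) (r (h (p)))))  →  (t (m (r (g))) (r (h (p))))
normal form: (t (m (r (g))) (r (h (p))))


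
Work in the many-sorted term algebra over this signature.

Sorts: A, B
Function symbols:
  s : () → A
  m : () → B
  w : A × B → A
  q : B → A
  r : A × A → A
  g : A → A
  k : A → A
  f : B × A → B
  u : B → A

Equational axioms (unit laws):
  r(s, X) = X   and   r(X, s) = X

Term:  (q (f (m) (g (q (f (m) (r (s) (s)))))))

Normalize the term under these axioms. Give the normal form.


normal form = (q (f (m) (g (q (f (m) (s))))))

1. (q (f (m) (g (q (f (m) (r (s) (s)))))))  →  (q (f (m) (g (q (f (m) (s))))))
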